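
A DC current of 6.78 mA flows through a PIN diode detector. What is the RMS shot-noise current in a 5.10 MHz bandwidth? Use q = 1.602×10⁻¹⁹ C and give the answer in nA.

I_n = √(2qI·B)
2qI·B = 2 × 1.602×10⁻¹⁹ × 6.78×10⁻³ × 5.10×10⁶ = 1.11×10⁻¹⁴ A²
I_n = √(1.11×10⁻¹⁴) = 1.05×10⁻⁷ A = 105 nA

105 nA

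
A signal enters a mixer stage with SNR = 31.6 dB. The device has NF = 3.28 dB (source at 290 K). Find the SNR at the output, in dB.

By definition F = SNR_in/SNR_out, so in dB: SNR_out = SNR_in − NF
SNR_out = 31.6 − 3.28 = 28.32 dB

28.32 dB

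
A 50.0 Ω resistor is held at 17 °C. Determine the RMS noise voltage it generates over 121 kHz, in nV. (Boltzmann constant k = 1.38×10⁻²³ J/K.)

311 nV

T = 17 °C + 273.15 = 290.15 K
V_n = √(4kTRB)
4kTRB = 4 × 1.38×10⁻²³ × 290.15 × 5.00×10¹ × 1.21×10⁵ = 9.69×10⁻¹⁴ V²
V_n = √(9.69×10⁻¹⁴) = 3.11×10⁻⁷ V = 311 nV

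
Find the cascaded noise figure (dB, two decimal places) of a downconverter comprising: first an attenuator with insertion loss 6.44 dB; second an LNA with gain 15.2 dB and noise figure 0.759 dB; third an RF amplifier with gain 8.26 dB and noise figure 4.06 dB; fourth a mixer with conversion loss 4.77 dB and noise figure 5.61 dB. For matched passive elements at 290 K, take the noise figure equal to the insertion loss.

Convert to linear (a loss of L dB is a gain of −L dB): F_i = 10^(NF_i/10), G_i = 10^(G_i,dB/10)
  Stage 1: F_1 = 10^(6.44/10) = 4.406, G_1 = 10^(−6.44/10) = 0.2270
  Stage 2: F_2 = 10^(0.759/10) = 1.191, G_2 = 10^(15.2/10) = 33.11
  Stage 3: F_3 = 10^(4.06/10) = 2.547, G_3 = 10^(8.26/10) = 6.699
  Stage 4: F_4 = 10^(5.61/10) = 3.639, G_4 = 10^(−4.77/10) = 0.3334
Friis cascade:
  F = 4.406 + (1.191 − 1)/0.2270 + (2.547 − 1)/7.516 + (3.639 − 1)/50.35 = 5.505
NF = 10 log₁₀(5.505) = 7.41 dB

7.41 dB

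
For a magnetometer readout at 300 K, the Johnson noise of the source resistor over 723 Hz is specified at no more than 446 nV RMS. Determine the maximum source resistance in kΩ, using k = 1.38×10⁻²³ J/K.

Johnson–Nyquist: V_n = √(4kTRB) ⇒ R = V_n² / (4kTB)
4kTB = 4 × 1.38×10⁻²³ × 300 × 7.23×10² = 1.20×10⁻¹⁷
R = (4.46×10⁻⁷)² / 1.20×10⁻¹⁷ = 1.66×10⁴ Ω = 16.6 kΩ

16.6 kΩ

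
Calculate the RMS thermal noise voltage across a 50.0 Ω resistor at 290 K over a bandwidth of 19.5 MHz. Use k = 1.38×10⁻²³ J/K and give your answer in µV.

3.95 µV

V_n = √(4kTRB)
4kTRB = 4 × 1.38×10⁻²³ × 290 × 5.00×10¹ × 1.95×10⁷ = 1.56×10⁻¹¹ V²
V_n = √(1.56×10⁻¹¹) = 3.95×10⁻⁶ V = 3.95 µV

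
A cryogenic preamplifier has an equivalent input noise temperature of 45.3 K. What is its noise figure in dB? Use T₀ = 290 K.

0.630 dB

F = 1 + T_e/T₀ = 1 + 45.3/290 = 1.15621
NF = 10 log₁₀(1.15621) = 0.630 dB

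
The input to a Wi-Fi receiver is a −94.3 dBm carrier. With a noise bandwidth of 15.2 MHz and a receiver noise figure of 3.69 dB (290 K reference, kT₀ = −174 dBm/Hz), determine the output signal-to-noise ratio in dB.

Noise floor: N = −174 + 10 log₁₀(B) + NF
10 log₁₀(1.52×10⁷) = 71.82 dB
N = −174 + 71.82 + 3.69 = −98.49 dBm
SNR = P_sig − N = −94.3 − (−98.49) = 4.19 dB → 4.2 dB

4.2 dB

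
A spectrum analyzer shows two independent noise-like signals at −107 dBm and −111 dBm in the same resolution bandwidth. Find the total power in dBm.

−105.5 dBm

Convert to linear, add, convert back:
P₁ = 2.00×10⁻¹⁴ W, P₂ = 7.94×10⁻¹⁵ W
P_tot = 2.79×10⁻¹⁴ W → 10 log₁₀(P_tot / 10⁻³) = −105.5 dBm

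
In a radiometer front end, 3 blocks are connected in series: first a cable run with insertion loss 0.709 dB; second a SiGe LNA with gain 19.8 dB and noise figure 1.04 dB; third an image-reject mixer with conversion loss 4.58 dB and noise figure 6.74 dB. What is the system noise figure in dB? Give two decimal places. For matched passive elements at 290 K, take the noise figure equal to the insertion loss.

1.88 dB

Convert to linear (a loss of L dB is a gain of −L dB): F_i = 10^(NF_i/10), G_i = 10^(G_i,dB/10)
  Stage 1: F_1 = 10^(0.709/10) = 1.177, G_1 = 10^(−0.709/10) = 0.8494
  Stage 2: F_2 = 10^(1.04/10) = 1.271, G_2 = 10^(19.8/10) = 95.50
  Stage 3: F_3 = 10^(6.74/10) = 4.721, G_3 = 10^(−4.58/10) = 0.3483
Friis cascade:
  F = 1.177 + (1.271 − 1)/0.8494 + (4.721 − 1)/81.11 = 1.542
NF = 10 log₁₀(1.542) = 1.88 dB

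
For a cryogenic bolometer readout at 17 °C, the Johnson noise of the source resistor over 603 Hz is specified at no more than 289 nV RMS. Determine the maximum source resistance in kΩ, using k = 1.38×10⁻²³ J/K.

T = 17 °C + 273.15 = 290.15 K
Johnson–Nyquist: V_n = √(4kTRB) ⇒ R = V_n² / (4kTB)
4kTB = 4 × 1.38×10⁻²³ × 290.15 × 6.03×10² = 9.66×10⁻¹⁸
R = (2.89×10⁻⁷)² / 9.66×10⁻¹⁸ = 8.65×10³ Ω = 8.65 kΩ

8.65 kΩ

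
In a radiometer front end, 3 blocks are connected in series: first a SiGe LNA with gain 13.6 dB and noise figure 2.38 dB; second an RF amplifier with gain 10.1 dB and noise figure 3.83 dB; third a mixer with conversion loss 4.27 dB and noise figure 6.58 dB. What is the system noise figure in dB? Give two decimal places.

2.57 dB

Convert to linear (a loss of L dB is a gain of −L dB): F_i = 10^(NF_i/10), G_i = 10^(G_i,dB/10)
  Stage 1: F_1 = 10^(2.38/10) = 1.730, G_1 = 10^(13.6/10) = 22.91
  Stage 2: F_2 = 10^(3.83/10) = 2.415, G_2 = 10^(10.1/10) = 10.23
  Stage 3: F_3 = 10^(6.58/10) = 4.550, G_3 = 10^(−4.27/10) = 0.3741
Friis cascade:
  F = 1.730 + (2.415 − 1)/22.91 + (4.550 − 1)/234.4 = 1.807
NF = 10 log₁₀(1.807) = 2.57 dB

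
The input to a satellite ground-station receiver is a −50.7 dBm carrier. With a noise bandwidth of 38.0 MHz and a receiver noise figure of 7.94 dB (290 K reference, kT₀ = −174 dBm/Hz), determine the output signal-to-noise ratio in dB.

39.6 dB

Noise floor: N = −174 + 10 log₁₀(B) + NF
10 log₁₀(3.80×10⁷) = 75.8 dB
N = −174 + 75.8 + 7.94 = −90.26 dBm
SNR = P_sig − N = −50.7 − (−90.26) = 39.56 dB → 39.6 dB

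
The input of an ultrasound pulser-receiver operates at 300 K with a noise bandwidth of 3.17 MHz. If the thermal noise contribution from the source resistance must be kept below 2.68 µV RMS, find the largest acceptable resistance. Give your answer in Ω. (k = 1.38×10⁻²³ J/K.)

137 Ω

Johnson–Nyquist: V_n = √(4kTRB) ⇒ R = V_n² / (4kTB)
4kTB = 4 × 1.38×10⁻²³ × 300 × 3.17×10⁶ = 5.25×10⁻¹⁴
R = (2.68×10⁻⁶)² / 5.25×10⁻¹⁴ = 1.37×10² Ω = 137 Ω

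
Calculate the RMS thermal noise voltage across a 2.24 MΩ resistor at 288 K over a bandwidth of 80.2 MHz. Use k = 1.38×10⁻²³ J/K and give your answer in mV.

1.69 mV

V_n = √(4kTRB)
4kTRB = 4 × 1.38×10⁻²³ × 288 × 2.24×10⁶ × 8.02×10⁷ = 2.86×10⁻⁶ V²
V_n = √(2.86×10⁻⁶) = 1.69×10⁻³ V = 1.69 mV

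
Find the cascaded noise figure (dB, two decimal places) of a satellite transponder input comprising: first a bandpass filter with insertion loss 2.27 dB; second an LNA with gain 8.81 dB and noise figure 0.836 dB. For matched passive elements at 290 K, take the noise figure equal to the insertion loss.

Convert to linear (a loss of L dB is a gain of −L dB): F_i = 10^(NF_i/10), G_i = 10^(G_i,dB/10)
  Stage 1: F_1 = 10^(2.27/10) = 1.687, G_1 = 10^(−2.27/10) = 0.5929
  Stage 2: F_2 = 10^(0.836/10) = 1.212, G_2 = 10^(8.81/10) = 7.603
Friis cascade:
  F = 1.687 + (1.212 − 1)/0.5929 = 2.045
NF = 10 log₁₀(2.045) = 3.11 dB

3.11 dB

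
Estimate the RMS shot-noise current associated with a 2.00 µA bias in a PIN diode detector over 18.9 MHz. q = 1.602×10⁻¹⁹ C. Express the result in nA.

I_n = √(2qI·B)
2qI·B = 2 × 1.602×10⁻¹⁹ × 2.00×10⁻⁶ × 1.89×10⁷ = 1.21×10⁻¹⁷ A²
I_n = √(1.21×10⁻¹⁷) = 3.48×10⁻⁹ A = 3.48 nA

3.48 nA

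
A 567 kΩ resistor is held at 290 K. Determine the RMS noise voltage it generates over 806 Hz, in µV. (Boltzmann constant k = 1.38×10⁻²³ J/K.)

V_n = √(4kTRB)
4kTRB = 4 × 1.38×10⁻²³ × 290 × 5.67×10⁵ × 8.06×10² = 7.32×10⁻¹² V²
V_n = √(7.32×10⁻¹²) = 2.70×10⁻⁶ V = 2.70 µV

2.70 µV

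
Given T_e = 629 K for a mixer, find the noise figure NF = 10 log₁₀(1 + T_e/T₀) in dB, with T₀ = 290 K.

5.01 dB

F = 1 + T_e/T₀ = 1 + 629/290 = 3.16897
NF = 10 log₁₀(3.16897) = 5.01 dB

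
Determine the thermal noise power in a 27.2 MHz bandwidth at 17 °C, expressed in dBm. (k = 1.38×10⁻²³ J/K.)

T = 17 °C + 273.15 = 290.15 K
P_n = kTB = 1.38×10⁻²³ × 290.15 × 2.72×10⁷ = 1.09×10⁻¹³ W
In dBm: 10 log₁₀(1.09×10⁻¹³ / 10⁻³) = −99.6 dBm

−99.6 dBm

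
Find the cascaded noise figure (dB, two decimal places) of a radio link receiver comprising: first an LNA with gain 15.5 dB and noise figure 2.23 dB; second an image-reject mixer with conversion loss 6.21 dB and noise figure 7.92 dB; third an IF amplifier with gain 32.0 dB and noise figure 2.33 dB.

2.79 dB

Convert to linear (a loss of L dB is a gain of −L dB): F_i = 10^(NF_i/10), G_i = 10^(G_i,dB/10)
  Stage 1: F_1 = 10^(2.23/10) = 1.671, G_1 = 10^(15.5/10) = 35.48
  Stage 2: F_2 = 10^(7.92/10) = 6.194, G_2 = 10^(−6.21/10) = 0.2393
  Stage 3: F_3 = 10^(2.33/10) = 1.710, G_3 = 10^(32.0/10) = 1585
Friis cascade:
  F = 1.671 + (6.194 − 1)/35.48 + (1.710 − 1)/8.492 = 1.901
NF = 10 log₁₀(1.901) = 2.79 dB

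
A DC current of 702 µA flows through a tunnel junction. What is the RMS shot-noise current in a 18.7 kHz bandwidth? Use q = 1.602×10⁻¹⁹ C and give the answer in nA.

I_n = √(2qI·B)
2qI·B = 2 × 1.602×10⁻¹⁹ × 7.02×10⁻⁴ × 1.87×10⁴ = 4.21×10⁻¹⁸ A²
I_n = √(4.21×10⁻¹⁸) = 2.05×10⁻⁹ A = 2.05 nA

2.05 nA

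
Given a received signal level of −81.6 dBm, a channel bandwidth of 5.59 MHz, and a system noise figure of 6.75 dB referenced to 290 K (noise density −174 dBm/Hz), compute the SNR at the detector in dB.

18.2 dB

Noise floor: N = −174 + 10 log₁₀(B) + NF
10 log₁₀(5.59×10⁶) = 67.47 dB
N = −174 + 67.47 + 6.75 = −99.78 dBm
SNR = P_sig − N = −81.6 − (−99.78) = 18.18 dB → 18.2 dB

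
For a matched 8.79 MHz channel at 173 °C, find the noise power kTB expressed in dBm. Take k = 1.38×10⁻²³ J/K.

T = 173 °C + 273.15 = 446.15 K
P_n = kTB = 1.38×10⁻²³ × 446.15 × 8.79×10⁶ = 5.41×10⁻¹⁴ W
In dBm: 10 log₁₀(5.41×10⁻¹⁴ / 10⁻³) = −102.7 dBm

−102.7 dBm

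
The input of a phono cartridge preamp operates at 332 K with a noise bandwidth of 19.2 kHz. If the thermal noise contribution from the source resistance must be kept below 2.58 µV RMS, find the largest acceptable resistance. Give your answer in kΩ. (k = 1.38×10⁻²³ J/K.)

Johnson–Nyquist: V_n = √(4kTRB) ⇒ R = V_n² / (4kTB)
4kTB = 4 × 1.38×10⁻²³ × 332 × 1.92×10⁴ = 3.52×10⁻¹⁶
R = (2.58×10⁻⁶)² / 3.52×10⁻¹⁶ = 1.89×10⁴ Ω = 18.9 kΩ

18.9 kΩ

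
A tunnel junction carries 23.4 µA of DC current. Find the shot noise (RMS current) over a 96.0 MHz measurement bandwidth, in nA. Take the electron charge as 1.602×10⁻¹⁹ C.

I_n = √(2qI·B)
2qI·B = 2 × 1.602×10⁻¹⁹ × 2.34×10⁻⁵ × 9.60×10⁷ = 7.20×10⁻¹⁶ A²
I_n = √(7.20×10⁻¹⁶) = 2.68×10⁻⁸ A = 26.8 nA

26.8 nA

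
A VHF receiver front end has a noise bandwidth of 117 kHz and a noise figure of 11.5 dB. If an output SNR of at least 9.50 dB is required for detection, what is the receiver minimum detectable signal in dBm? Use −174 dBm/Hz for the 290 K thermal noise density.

Sensitivity = −174 + 10 log₁₀(B) + NF + SNR_min
= −174 + 50.68 + 11.5 + 9.50
= −102.32 dBm → −102.3 dBm

−102.3 dBm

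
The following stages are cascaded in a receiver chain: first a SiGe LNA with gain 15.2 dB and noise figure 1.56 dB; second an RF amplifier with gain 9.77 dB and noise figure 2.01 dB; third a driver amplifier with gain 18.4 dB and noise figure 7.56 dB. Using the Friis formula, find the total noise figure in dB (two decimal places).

Convert to linear (a loss of L dB is a gain of −L dB): F_i = 10^(NF_i/10), G_i = 10^(G_i,dB/10)
  Stage 1: F_1 = 10^(1.56/10) = 1.432, G_1 = 10^(15.2/10) = 33.11
  Stage 2: F_2 = 10^(2.01/10) = 1.589, G_2 = 10^(9.77/10) = 9.484
  Stage 3: F_3 = 10^(7.56/10) = 5.702, G_3 = 10^(18.4/10) = 69.18
Friis cascade:
  F = 1.432 + (1.589 − 1)/33.11 + (5.702 − 1)/314.1 = 1.465
NF = 10 log₁₀(1.465) = 1.66 dB

1.66 dB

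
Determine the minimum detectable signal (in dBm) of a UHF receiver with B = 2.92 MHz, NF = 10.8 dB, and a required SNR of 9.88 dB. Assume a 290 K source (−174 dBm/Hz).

−88.7 dBm

Sensitivity = −174 + 10 log₁₀(B) + NF + SNR_min
= −174 + 64.65 + 10.8 + 9.88
= −88.67 dBm → −88.7 dBm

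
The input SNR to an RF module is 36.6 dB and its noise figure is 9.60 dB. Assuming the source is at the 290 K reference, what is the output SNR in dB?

27.00 dB

By definition F = SNR_in/SNR_out, so in dB: SNR_out = SNR_in − NF
SNR_out = 36.6 − 9.60 = 27.00 dB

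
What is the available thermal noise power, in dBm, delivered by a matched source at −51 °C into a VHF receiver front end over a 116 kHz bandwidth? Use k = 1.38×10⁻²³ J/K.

−124.5 dBm

T = −51 °C + 273.15 = 222.15 K
P_n = kTB = 1.38×10⁻²³ × 222.15 × 1.16×10⁵ = 3.56×10⁻¹⁶ W
In dBm: 10 log₁₀(3.56×10⁻¹⁶ / 10⁻³) = −124.5 dBm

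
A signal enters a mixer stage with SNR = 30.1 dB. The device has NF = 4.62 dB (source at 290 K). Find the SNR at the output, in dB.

25.48 dB

By definition F = SNR_in/SNR_out, so in dB: SNR_out = SNR_in − NF
SNR_out = 30.1 − 4.62 = 25.48 dB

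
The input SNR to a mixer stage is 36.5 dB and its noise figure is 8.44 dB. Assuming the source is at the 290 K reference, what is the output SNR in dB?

28.06 dB

By definition F = SNR_in/SNR_out, so in dB: SNR_out = SNR_in − NF
SNR_out = 36.5 − 8.44 = 28.06 dB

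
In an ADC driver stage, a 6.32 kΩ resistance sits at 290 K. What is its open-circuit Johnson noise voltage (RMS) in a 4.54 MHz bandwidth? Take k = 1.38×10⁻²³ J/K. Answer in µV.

V_n = √(4kTRB)
4kTRB = 4 × 1.38×10⁻²³ × 290 × 6.32×10³ × 4.54×10⁶ = 4.59×10⁻¹⁰ V²
V_n = √(4.59×10⁻¹⁰) = 2.14×10⁻⁵ V = 21.4 µV

21.4 µV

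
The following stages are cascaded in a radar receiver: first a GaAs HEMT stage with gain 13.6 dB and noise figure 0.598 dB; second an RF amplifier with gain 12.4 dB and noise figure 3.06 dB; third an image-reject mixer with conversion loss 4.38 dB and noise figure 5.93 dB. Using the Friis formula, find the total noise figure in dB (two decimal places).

Convert to linear (a loss of L dB is a gain of −L dB): F_i = 10^(NF_i/10), G_i = 10^(G_i,dB/10)
  Stage 1: F_1 = 10^(0.598/10) = 1.148, G_1 = 10^(13.6/10) = 22.91
  Stage 2: F_2 = 10^(3.06/10) = 2.023, G_2 = 10^(12.4/10) = 17.38
  Stage 3: F_3 = 10^(5.93/10) = 3.917, G_3 = 10^(−4.38/10) = 0.3648
Friis cascade:
  F = 1.148 + (2.023 − 1)/22.91 + (3.917 − 1)/398.1 = 1.200
NF = 10 log₁₀(1.200) = 0.79 dB

0.79 dB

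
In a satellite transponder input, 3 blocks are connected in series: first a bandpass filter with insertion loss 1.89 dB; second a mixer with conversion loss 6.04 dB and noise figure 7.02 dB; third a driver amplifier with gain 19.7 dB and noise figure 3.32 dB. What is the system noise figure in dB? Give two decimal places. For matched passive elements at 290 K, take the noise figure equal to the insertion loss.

Convert to linear (a loss of L dB is a gain of −L dB): F_i = 10^(NF_i/10), G_i = 10^(G_i,dB/10)
  Stage 1: F_1 = 10^(1.89/10) = 1.545, G_1 = 10^(−1.89/10) = 0.6471
  Stage 2: F_2 = 10^(7.02/10) = 5.035, G_2 = 10^(−6.04/10) = 0.2489
  Stage 3: F_3 = 10^(3.32/10) = 2.148, G_3 = 10^(19.7/10) = 93.33
Friis cascade:
  F = 1.545 + (5.035 − 1)/0.6471 + (2.148 − 1)/0.1611 = 14.91
NF = 10 log₁₀(14.91) = 11.73 dB

11.73 dB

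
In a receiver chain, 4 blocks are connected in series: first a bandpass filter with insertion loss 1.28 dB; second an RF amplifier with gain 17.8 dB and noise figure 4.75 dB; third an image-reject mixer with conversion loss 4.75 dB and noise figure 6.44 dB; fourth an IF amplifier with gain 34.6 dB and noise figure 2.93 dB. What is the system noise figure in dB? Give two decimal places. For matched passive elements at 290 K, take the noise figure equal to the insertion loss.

6.18 dB

Convert to linear (a loss of L dB is a gain of −L dB): F_i = 10^(NF_i/10), G_i = 10^(G_i,dB/10)
  Stage 1: F_1 = 10^(1.28/10) = 1.343, G_1 = 10^(−1.28/10) = 0.7447
  Stage 2: F_2 = 10^(4.75/10) = 2.985, G_2 = 10^(17.8/10) = 60.26
  Stage 3: F_3 = 10^(6.44/10) = 4.406, G_3 = 10^(−4.75/10) = 0.3350
  Stage 4: F_4 = 10^(2.93/10) = 1.963, G_4 = 10^(34.6/10) = 2884
Friis cascade:
  F = 1.343 + (2.985 − 1)/0.7447 + (4.406 − 1)/44.87 + (1.963 − 1)/15.03 = 4.149
NF = 10 log₁₀(4.149) = 6.18 dB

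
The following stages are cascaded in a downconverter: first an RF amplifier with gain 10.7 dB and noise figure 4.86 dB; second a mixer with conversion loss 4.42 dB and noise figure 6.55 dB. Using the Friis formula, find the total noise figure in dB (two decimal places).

Convert to linear (a loss of L dB is a gain of −L dB): F_i = 10^(NF_i/10), G_i = 10^(G_i,dB/10)
  Stage 1: F_1 = 10^(4.86/10) = 3.062, G_1 = 10^(10.7/10) = 11.75
  Stage 2: F_2 = 10^(6.55/10) = 4.519, G_2 = 10^(−4.42/10) = 0.3614
Friis cascade:
  F = 3.062 + (4.519 − 1)/11.75 = 3.361
NF = 10 log₁₀(3.361) = 5.27 dB

5.27 dB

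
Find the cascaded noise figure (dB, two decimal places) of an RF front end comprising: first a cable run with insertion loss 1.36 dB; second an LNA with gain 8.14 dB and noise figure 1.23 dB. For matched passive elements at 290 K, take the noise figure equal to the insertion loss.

2.59 dB

Convert to linear (a loss of L dB is a gain of −L dB): F_i = 10^(NF_i/10), G_i = 10^(G_i,dB/10)
  Stage 1: F_1 = 10^(1.36/10) = 1.368, G_1 = 10^(−1.36/10) = 0.7311
  Stage 2: F_2 = 10^(1.23/10) = 1.327, G_2 = 10^(8.14/10) = 6.516
Friis cascade:
  F = 1.368 + (1.327 − 1)/0.7311 = 1.816
NF = 10 log₁₀(1.816) = 2.59 dB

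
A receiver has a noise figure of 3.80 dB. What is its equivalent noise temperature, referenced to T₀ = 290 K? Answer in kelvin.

F = 10^(3.80/10) = 2.39883
T_e = (F − 1)·T₀ = (2.39883 − 1) × 290 = 406 K

406 K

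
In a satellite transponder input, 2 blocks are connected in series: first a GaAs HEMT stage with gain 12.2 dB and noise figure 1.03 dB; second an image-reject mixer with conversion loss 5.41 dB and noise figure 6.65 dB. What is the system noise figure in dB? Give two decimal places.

Convert to linear (a loss of L dB is a gain of −L dB): F_i = 10^(NF_i/10), G_i = 10^(G_i,dB/10)
  Stage 1: F_1 = 10^(1.03/10) = 1.268, G_1 = 10^(12.2/10) = 16.60
  Stage 2: F_2 = 10^(6.65/10) = 4.624, G_2 = 10^(−5.41/10) = 0.2877
Friis cascade:
  F = 1.268 + (4.624 − 1)/16.60 = 1.486
NF = 10 log₁₀(1.486) = 1.72 dB

1.72 dB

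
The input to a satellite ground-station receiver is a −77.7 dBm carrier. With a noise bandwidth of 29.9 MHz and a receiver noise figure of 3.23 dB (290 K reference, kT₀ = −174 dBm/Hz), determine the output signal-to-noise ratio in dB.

Noise floor: N = −174 + 10 log₁₀(B) + NF
10 log₁₀(2.99×10⁷) = 74.76 dB
N = −174 + 74.76 + 3.23 = −96.01 dBm
SNR = P_sig − N = −77.7 − (−96.01) = 18.31 dB → 18.3 dB

18.3 dB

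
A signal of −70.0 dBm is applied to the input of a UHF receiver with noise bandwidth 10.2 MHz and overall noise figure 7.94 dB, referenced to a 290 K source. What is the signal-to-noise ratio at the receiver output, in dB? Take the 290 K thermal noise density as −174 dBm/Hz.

Noise floor: N = −174 + 10 log₁₀(B) + NF
10 log₁₀(1.02×10⁷) = 70.09 dB
N = −174 + 70.09 + 7.94 = −95.97 dBm
SNR = P_sig − N = −70.0 − (−95.97) = 25.97 dB → 26.0 dB

26.0 dB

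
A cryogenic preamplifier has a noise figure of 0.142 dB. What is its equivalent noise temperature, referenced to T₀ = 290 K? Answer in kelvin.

F = 10^(0.142/10) = 1.03324
T_e = (F − 1)·T₀ = (1.03324 − 1) × 290 = 9.64 K

9.64 K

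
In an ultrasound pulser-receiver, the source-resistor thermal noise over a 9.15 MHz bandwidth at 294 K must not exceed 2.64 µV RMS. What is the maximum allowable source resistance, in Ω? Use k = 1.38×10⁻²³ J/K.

46.9 Ω

Johnson–Nyquist: V_n = √(4kTRB) ⇒ R = V_n² / (4kTB)
4kTB = 4 × 1.38×10⁻²³ × 294 × 9.15×10⁶ = 1.48×10⁻¹³
R = (2.64×10⁻⁶)² / 1.48×10⁻¹³ = 4.69×10¹ Ω = 46.9 Ω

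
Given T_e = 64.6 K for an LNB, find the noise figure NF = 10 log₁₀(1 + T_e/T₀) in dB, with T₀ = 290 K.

F = 1 + T_e/T₀ = 1 + 64.6/290 = 1.22276
NF = 10 log₁₀(1.22276) = 0.873 dB

0.873 dB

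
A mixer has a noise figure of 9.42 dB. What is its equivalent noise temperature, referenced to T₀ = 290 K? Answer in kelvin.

F = 10^(9.42/10) = 8.74984
T_e = (F − 1)·T₀ = (8.74984 − 1) × 290 = 2247 K

2247 K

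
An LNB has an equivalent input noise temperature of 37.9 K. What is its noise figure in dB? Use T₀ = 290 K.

F = 1 + T_e/T₀ = 1 + 37.9/290 = 1.13069
NF = 10 log₁₀(1.13069) = 0.533 dB

0.533 dB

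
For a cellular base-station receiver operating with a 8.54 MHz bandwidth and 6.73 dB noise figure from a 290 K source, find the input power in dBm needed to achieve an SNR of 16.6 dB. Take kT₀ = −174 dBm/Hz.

−81.4 dBm

Sensitivity = −174 + 10 log₁₀(B) + NF + SNR_min
= −174 + 69.31 + 6.73 + 16.6
= −81.36 dBm → −81.4 dBm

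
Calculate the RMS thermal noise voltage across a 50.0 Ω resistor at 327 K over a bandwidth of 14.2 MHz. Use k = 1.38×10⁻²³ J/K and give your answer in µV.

V_n = √(4kTRB)
4kTRB = 4 × 1.38×10⁻²³ × 327 × 5.00×10¹ × 1.42×10⁷ = 1.28×10⁻¹¹ V²
V_n = √(1.28×10⁻¹¹) = 3.58×10⁻⁶ V = 3.58 µV

3.58 µV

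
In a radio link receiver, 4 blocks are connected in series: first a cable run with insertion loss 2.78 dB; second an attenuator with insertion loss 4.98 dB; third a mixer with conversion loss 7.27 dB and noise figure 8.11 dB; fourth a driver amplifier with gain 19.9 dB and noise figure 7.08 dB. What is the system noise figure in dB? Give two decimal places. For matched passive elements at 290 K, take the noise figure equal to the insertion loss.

Convert to linear (a loss of L dB is a gain of −L dB): F_i = 10^(NF_i/10), G_i = 10^(G_i,dB/10)
  Stage 1: F_1 = 10^(2.78/10) = 1.897, G_1 = 10^(−2.78/10) = 0.5272
  Stage 2: F_2 = 10^(4.98/10) = 3.148, G_2 = 10^(−4.98/10) = 0.3177
  Stage 3: F_3 = 10^(8.11/10) = 6.471, G_3 = 10^(−7.27/10) = 0.1875
  Stage 4: F_4 = 10^(7.08/10) = 5.105, G_4 = 10^(19.9/10) = 97.72
Friis cascade:
  F = 1.897 + (3.148 − 1)/0.5272 + (6.471 − 1)/0.1675 + (5.105 − 1)/0.03141 = 169.3
NF = 10 log₁₀(169.3) = 22.29 dB

22.29 dB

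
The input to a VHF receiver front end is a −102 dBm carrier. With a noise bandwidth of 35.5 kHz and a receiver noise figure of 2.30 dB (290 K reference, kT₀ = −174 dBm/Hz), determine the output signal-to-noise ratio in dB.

Noise floor: N = −174 + 10 log₁₀(B) + NF
10 log₁₀(3.55×10⁴) = 45.5 dB
N = −174 + 45.5 + 2.30 = −126.20 dBm
SNR = P_sig − N = −102 − (−126.20) = 24.20 dB → 24.2 dB

24.2 dB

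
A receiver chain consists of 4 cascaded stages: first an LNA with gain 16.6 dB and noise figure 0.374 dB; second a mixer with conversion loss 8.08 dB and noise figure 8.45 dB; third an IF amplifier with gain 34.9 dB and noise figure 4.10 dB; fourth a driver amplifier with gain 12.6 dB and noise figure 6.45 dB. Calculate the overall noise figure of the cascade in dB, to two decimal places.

Convert to linear (a loss of L dB is a gain of −L dB): F_i = 10^(NF_i/10), G_i = 10^(G_i,dB/10)
  Stage 1: F_1 = 10^(0.374/10) = 1.090, G_1 = 10^(16.6/10) = 45.71
  Stage 2: F_2 = 10^(8.45/10) = 6.998, G_2 = 10^(−8.08/10) = 0.1556
  Stage 3: F_3 = 10^(4.10/10) = 2.570, G_3 = 10^(34.9/10) = 3090
  Stage 4: F_4 = 10^(6.45/10) = 4.416, G_4 = 10^(12.6/10) = 18.20
Friis cascade:
  F = 1.090 + (6.998 − 1)/45.71 + (2.570 − 1)/7.112 + (4.416 − 1)/2.198×10⁴ = 1.442
NF = 10 log₁₀(1.442) = 1.59 dB

1.59 dB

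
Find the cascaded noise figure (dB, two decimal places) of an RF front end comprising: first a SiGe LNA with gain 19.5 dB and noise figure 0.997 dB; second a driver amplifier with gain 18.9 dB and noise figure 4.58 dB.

1.07 dB

Convert to linear (a loss of L dB is a gain of −L dB): F_i = 10^(NF_i/10), G_i = 10^(G_i,dB/10)
  Stage 1: F_1 = 10^(0.997/10) = 1.258, G_1 = 10^(19.5/10) = 89.13
  Stage 2: F_2 = 10^(4.58/10) = 2.871, G_2 = 10^(18.9/10) = 77.62
Friis cascade:
  F = 1.258 + (2.871 − 1)/89.13 = 1.279
NF = 10 log₁₀(1.279) = 1.07 dB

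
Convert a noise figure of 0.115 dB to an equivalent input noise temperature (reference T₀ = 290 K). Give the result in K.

F = 10^(0.115/10) = 1.02683
T_e = (F − 1)·T₀ = (1.02683 − 1) × 290 = 7.78 K

7.78 K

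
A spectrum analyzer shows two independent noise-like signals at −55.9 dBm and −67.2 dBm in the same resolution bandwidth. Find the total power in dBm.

Convert to linear, add, convert back:
P₁ = 2.57×10⁻⁹ W, P₂ = 1.91×10⁻¹⁰ W
P_tot = 2.76×10⁻⁹ W → 10 log₁₀(P_tot / 10⁻³) = −55.6 dBm

−55.6 dBm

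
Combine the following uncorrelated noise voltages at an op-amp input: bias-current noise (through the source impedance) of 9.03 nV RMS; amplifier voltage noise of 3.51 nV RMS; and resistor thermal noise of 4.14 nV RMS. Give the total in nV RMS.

Uncorrelated sources add in power (mean-square): V_tot = √(ΣV_i²)
V_tot = √[(9.03×10⁻⁹)² + (3.51×10⁻⁹)² + (4.14×10⁻⁹)²] = 1.05×10⁻⁸ V = 10.5 nV

10.5 nV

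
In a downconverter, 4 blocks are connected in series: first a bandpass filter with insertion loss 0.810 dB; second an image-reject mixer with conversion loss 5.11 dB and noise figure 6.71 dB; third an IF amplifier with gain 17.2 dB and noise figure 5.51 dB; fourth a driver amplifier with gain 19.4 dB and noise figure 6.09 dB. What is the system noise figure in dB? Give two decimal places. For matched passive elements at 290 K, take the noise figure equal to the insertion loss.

Convert to linear (a loss of L dB is a gain of −L dB): F_i = 10^(NF_i/10), G_i = 10^(G_i,dB/10)
  Stage 1: F_1 = 10^(0.810/10) = 1.205, G_1 = 10^(−0.810/10) = 0.8299
  Stage 2: F_2 = 10^(6.71/10) = 4.688, G_2 = 10^(−5.11/10) = 0.3083
  Stage 3: F_3 = 10^(5.51/10) = 3.556, G_3 = 10^(17.2/10) = 52.48
  Stage 4: F_4 = 10^(6.09/10) = 4.064, G_4 = 10^(19.4/10) = 87.10
Friis cascade:
  F = 1.205 + (4.688 − 1)/0.8299 + (3.556 − 1)/0.2559 + (4.064 − 1)/13.43 = 15.87
NF = 10 log₁₀(15.87) = 12.01 dB

12.01 dB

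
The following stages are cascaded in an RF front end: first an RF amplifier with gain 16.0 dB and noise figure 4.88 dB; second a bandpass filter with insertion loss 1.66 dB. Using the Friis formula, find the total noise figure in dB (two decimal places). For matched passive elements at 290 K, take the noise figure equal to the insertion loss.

Convert to linear (a loss of L dB is a gain of −L dB): F_i = 10^(NF_i/10), G_i = 10^(G_i,dB/10)
  Stage 1: F_1 = 10^(4.88/10) = 3.076, G_1 = 10^(16.0/10) = 39.81
  Stage 2: F_2 = 10^(1.66/10) = 1.466, G_2 = 10^(−1.66/10) = 0.6823
Friis cascade:
  F = 3.076 + (1.466 − 1)/39.81 = 3.088
NF = 10 log₁₀(3.088) = 4.90 dB

4.90 dB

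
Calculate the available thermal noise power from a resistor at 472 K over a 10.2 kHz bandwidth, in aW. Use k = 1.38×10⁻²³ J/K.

P_n = kTB = 1.38×10⁻²³ × 472 × 1.02×10⁴ = 6.64×10⁻¹⁷ W = 66.4 aW

66.4 aW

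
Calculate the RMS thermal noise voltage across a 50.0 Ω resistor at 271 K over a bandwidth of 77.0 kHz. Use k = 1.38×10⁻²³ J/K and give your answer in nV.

V_n = √(4kTRB)
4kTRB = 4 × 1.38×10⁻²³ × 271 × 5.00×10¹ × 7.70×10⁴ = 5.76×10⁻¹⁴ V²
V_n = √(5.76×10⁻¹⁴) = 2.40×10⁻⁷ V = 240 nV

240 nV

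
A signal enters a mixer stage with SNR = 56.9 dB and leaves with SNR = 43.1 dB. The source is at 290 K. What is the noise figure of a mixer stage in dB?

NF (dB) = SNR_in(dB) − SNR_out(dB) when the source is at T₀
NF = 56.9 − 43.1 = 13.8 dB

13.8 dB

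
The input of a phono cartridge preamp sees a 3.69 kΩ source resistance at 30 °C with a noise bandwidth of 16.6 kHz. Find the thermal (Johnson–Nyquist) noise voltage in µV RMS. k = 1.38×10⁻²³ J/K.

T = 30 °C + 273.15 = 303.15 K
V_n = √(4kTRB)
4kTRB = 4 × 1.38×10⁻²³ × 303.15 × 3.69×10³ × 1.66×10⁴ = 1.03×10⁻¹² V²
V_n = √(1.03×10⁻¹²) = 1.01×10⁻⁶ V = 1.01 µV

1.01 µV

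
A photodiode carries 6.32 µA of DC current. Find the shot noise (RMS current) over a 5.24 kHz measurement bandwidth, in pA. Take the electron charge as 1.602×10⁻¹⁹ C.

103 pA

I_n = √(2qI·B)
2qI·B = 2 × 1.602×10⁻¹⁹ × 6.32×10⁻⁶ × 5.24×10³ = 1.06×10⁻²⁰ A²
I_n = √(1.06×10⁻²⁰) = 1.03×10⁻¹⁰ A = 103 pA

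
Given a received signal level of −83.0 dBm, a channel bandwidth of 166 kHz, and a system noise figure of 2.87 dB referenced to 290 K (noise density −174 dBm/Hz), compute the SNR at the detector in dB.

35.9 dB

Noise floor: N = −174 + 10 log₁₀(B) + NF
10 log₁₀(1.66×10⁵) = 52.2 dB
N = −174 + 52.2 + 2.87 = −118.93 dBm
SNR = P_sig − N = −83.0 − (−118.93) = 35.93 dB → 35.9 dB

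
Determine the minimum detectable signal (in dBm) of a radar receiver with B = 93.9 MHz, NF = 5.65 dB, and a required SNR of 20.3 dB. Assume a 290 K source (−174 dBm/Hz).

Sensitivity = −174 + 10 log₁₀(B) + NF + SNR_min
= −174 + 79.73 + 5.65 + 20.3
= −68.32 dBm → −68.3 dBm

−68.3 dBm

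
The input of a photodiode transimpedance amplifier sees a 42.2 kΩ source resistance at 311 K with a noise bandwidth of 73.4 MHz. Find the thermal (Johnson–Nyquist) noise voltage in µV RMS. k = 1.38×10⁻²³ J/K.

231 µV

V_n = √(4kTRB)
4kTRB = 4 × 1.38×10⁻²³ × 311 × 4.22×10⁴ × 7.34×10⁷ = 5.32×10⁻⁸ V²
V_n = √(5.32×10⁻⁸) = 2.31×10⁻⁴ V = 231 µV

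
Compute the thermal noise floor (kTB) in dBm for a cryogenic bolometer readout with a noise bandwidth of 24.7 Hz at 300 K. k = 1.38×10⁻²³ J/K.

−159.9 dBm

P_n = kTB = 1.38×10⁻²³ × 300 × 2.47×10¹ = 1.02×10⁻¹⁹ W
In dBm: 10 log₁₀(1.02×10⁻¹⁹ / 10⁻³) = −159.9 dBm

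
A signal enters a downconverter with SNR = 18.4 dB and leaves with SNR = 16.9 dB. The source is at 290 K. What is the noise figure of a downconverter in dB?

1.5 dB

NF (dB) = SNR_in(dB) − SNR_out(dB) when the source is at T₀
NF = 18.4 − 16.9 = 1.5 dB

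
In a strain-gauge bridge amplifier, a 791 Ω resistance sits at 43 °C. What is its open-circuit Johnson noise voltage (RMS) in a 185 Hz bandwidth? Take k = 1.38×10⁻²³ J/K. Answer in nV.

T = 43 °C + 273.15 = 316.15 K
V_n = √(4kTRB)
4kTRB = 4 × 1.38×10⁻²³ × 316.15 × 7.91×10² × 1.85×10² = 2.55×10⁻¹⁵ V²
V_n = √(2.55×10⁻¹⁵) = 5.05×10⁻⁸ V = 50.5 nV

50.5 nV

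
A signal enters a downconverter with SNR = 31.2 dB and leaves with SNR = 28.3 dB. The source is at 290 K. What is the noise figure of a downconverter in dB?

2.9 dB

NF (dB) = SNR_in(dB) − SNR_out(dB) when the source is at T₀
NF = 31.2 − 28.3 = 2.9 dB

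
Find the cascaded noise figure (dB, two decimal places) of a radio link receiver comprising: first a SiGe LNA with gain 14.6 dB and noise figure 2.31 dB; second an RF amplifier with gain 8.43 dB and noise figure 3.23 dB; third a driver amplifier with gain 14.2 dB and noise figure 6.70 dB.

2.45 dB

Convert to linear (a loss of L dB is a gain of −L dB): F_i = 10^(NF_i/10), G_i = 10^(G_i,dB/10)
  Stage 1: F_1 = 10^(2.31/10) = 1.702, G_1 = 10^(14.6/10) = 28.84
  Stage 2: F_2 = 10^(3.23/10) = 2.104, G_2 = 10^(8.43/10) = 6.966
  Stage 3: F_3 = 10^(6.70/10) = 4.677, G_3 = 10^(14.2/10) = 26.30
Friis cascade:
  F = 1.702 + (2.104 − 1)/28.84 + (4.677 − 1)/200.9 = 1.759
NF = 10 log₁₀(1.759) = 2.45 dB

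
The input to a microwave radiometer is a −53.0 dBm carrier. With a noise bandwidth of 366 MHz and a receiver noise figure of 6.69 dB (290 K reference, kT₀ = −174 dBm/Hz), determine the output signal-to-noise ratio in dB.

28.7 dB

Noise floor: N = −174 + 10 log₁₀(B) + NF
10 log₁₀(3.66×10⁸) = 85.63 dB
N = −174 + 85.63 + 6.69 = −81.68 dBm
SNR = P_sig − N = −53.0 − (−81.68) = 28.68 dB → 28.7 dB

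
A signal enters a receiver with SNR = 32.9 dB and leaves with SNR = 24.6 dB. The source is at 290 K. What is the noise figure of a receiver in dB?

NF (dB) = SNR_in(dB) − SNR_out(dB) when the source is at T₀
NF = 32.9 − 24.6 = 8.3 dB

8.3 dB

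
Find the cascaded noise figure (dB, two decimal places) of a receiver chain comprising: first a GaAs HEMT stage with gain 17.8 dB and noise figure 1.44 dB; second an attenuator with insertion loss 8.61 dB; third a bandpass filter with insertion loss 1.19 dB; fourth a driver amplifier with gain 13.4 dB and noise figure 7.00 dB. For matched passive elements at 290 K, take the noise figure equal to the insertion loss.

3.37 dB

Convert to linear (a loss of L dB is a gain of −L dB): F_i = 10^(NF_i/10), G_i = 10^(G_i,dB/10)
  Stage 1: F_1 = 10^(1.44/10) = 1.393, G_1 = 10^(17.8/10) = 60.26
  Stage 2: F_2 = 10^(8.61/10) = 7.261, G_2 = 10^(−8.61/10) = 0.1377
  Stage 3: F_3 = 10^(1.19/10) = 1.315, G_3 = 10^(−1.19/10) = 0.7603
  Stage 4: F_4 = 10^(7.00/10) = 5.012, G_4 = 10^(13.4/10) = 21.88
Friis cascade:
  F = 1.393 + (7.261 − 1)/60.26 + (1.315 − 1)/8.299 + (5.012 − 1)/6.310 = 2.171
NF = 10 log₁₀(2.171) = 3.37 dB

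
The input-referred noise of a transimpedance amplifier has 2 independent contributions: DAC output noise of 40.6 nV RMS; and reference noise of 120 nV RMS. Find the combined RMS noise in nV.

Uncorrelated sources add in power (mean-square): V_tot = √(ΣV_i²)
V_tot = √[(4.06×10⁻⁸)² + (1.20×10⁻⁷)²] = 1.27×10⁻⁷ V = 127 nV

127 nV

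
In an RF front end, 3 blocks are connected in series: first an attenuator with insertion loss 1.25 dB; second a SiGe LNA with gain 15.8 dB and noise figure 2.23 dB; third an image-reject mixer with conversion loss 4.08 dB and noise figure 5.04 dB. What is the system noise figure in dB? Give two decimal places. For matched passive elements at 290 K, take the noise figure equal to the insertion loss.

Convert to linear (a loss of L dB is a gain of −L dB): F_i = 10^(NF_i/10), G_i = 10^(G_i,dB/10)
  Stage 1: F_1 = 10^(1.25/10) = 1.334, G_1 = 10^(−1.25/10) = 0.7499
  Stage 2: F_2 = 10^(2.23/10) = 1.671, G_2 = 10^(15.8/10) = 38.02
  Stage 3: F_3 = 10^(5.04/10) = 3.192, G_3 = 10^(−4.08/10) = 0.3908
Friis cascade:
  F = 1.334 + (1.671 − 1)/0.7499 + (3.192 − 1)/28.51 = 2.305
NF = 10 log₁₀(2.305) = 3.63 dB

3.63 dB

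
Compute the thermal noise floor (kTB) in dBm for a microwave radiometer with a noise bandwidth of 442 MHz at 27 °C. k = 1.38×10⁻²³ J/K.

−87.4 dBm

T = 27 °C + 273.15 = 300.15 K
P_n = kTB = 1.38×10⁻²³ × 300.15 × 4.42×10⁸ = 1.83×10⁻¹² W
In dBm: 10 log₁₀(1.83×10⁻¹² / 10⁻³) = −87.4 dBm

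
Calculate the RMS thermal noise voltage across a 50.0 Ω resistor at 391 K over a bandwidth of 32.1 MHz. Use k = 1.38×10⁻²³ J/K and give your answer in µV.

5.89 µV

V_n = √(4kTRB)
4kTRB = 4 × 1.38×10⁻²³ × 391 × 5.00×10¹ × 3.21×10⁷ = 3.46×10⁻¹¹ V²
V_n = √(3.46×10⁻¹¹) = 5.89×10⁻⁶ V = 5.89 µV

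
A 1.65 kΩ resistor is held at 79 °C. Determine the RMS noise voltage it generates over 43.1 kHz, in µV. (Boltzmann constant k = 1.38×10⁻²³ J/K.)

T = 79 °C + 273.15 = 352.15 K
V_n = √(4kTRB)
4kTRB = 4 × 1.38×10⁻²³ × 352.15 × 1.65×10³ × 4.31×10⁴ = 1.38×10⁻¹² V²
V_n = √(1.38×10⁻¹²) = 1.18×10⁻⁶ V = 1.18 µV

1.18 µV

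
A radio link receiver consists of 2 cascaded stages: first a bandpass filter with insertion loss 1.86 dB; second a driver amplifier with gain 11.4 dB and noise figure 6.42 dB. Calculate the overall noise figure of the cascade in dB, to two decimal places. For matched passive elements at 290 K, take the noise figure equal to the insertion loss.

8.28 dB

Convert to linear (a loss of L dB is a gain of −L dB): F_i = 10^(NF_i/10), G_i = 10^(G_i,dB/10)
  Stage 1: F_1 = 10^(1.86/10) = 1.535, G_1 = 10^(−1.86/10) = 0.6516
  Stage 2: F_2 = 10^(6.42/10) = 4.385, G_2 = 10^(11.4/10) = 13.80
Friis cascade:
  F = 1.535 + (4.385 − 1)/0.6516 = 6.730
NF = 10 log₁₀(6.730) = 8.28 dB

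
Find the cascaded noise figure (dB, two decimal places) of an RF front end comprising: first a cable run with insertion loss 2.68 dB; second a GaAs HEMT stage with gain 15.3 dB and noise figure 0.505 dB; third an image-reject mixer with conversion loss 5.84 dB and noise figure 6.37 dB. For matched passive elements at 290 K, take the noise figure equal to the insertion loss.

Convert to linear (a loss of L dB is a gain of −L dB): F_i = 10^(NF_i/10), G_i = 10^(G_i,dB/10)
  Stage 1: F_1 = 10^(2.68/10) = 1.854, G_1 = 10^(−2.68/10) = 0.5395
  Stage 2: F_2 = 10^(0.505/10) = 1.123, G_2 = 10^(15.3/10) = 33.88
  Stage 3: F_3 = 10^(6.37/10) = 4.335, G_3 = 10^(−5.84/10) = 0.2606
Friis cascade:
  F = 1.854 + (1.123 − 1)/0.5395 + (4.335 − 1)/18.28 = 2.265
NF = 10 log₁₀(2.265) = 3.55 dB

3.55 dB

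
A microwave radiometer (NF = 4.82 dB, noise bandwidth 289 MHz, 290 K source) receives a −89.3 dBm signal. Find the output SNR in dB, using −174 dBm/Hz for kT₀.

Noise floor: N = −174 + 10 log₁₀(B) + NF
10 log₁₀(2.89×10⁸) = 84.61 dB
N = −174 + 84.61 + 4.82 = −84.57 dBm
SNR = P_sig − N = −89.3 − (−84.57) = −4.73 dB → −4.7 dB

−4.7 dB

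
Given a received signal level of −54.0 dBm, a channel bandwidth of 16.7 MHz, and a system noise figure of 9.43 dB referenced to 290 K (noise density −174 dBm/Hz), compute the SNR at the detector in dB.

Noise floor: N = −174 + 10 log₁₀(B) + NF
10 log₁₀(1.67×10⁷) = 72.23 dB
N = −174 + 72.23 + 9.43 = −92.34 dBm
SNR = P_sig − N = −54.0 − (−92.34) = 38.34 dB → 38.3 dB

38.3 dB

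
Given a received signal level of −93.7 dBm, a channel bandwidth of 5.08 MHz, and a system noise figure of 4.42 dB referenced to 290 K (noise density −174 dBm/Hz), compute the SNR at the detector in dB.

8.8 dB

Noise floor: N = −174 + 10 log₁₀(B) + NF
10 log₁₀(5.08×10⁶) = 67.06 dB
N = −174 + 67.06 + 4.42 = −102.52 dBm
SNR = P_sig − N = −93.7 − (−102.52) = 8.82 dB → 8.8 dB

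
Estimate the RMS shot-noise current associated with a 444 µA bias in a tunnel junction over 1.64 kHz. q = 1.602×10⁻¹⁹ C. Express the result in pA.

I_n = √(2qI·B)
2qI·B = 2 × 1.602×10⁻¹⁹ × 4.44×10⁻⁴ × 1.64×10³ = 2.33×10⁻¹⁹ A²
I_n = √(2.33×10⁻¹⁹) = 4.83×10⁻¹⁰ A = 483 pA

483 pA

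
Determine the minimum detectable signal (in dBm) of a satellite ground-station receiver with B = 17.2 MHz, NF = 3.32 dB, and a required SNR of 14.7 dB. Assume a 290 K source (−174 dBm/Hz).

−83.6 dBm

Sensitivity = −174 + 10 log₁₀(B) + NF + SNR_min
= −174 + 72.36 + 3.32 + 14.7
= −83.62 dBm → −83.6 dBm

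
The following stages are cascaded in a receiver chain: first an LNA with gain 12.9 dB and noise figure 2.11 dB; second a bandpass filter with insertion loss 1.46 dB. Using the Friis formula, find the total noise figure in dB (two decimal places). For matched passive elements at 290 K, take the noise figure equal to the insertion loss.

2.16 dB

Convert to linear (a loss of L dB is a gain of −L dB): F_i = 10^(NF_i/10), G_i = 10^(G_i,dB/10)
  Stage 1: F_1 = 10^(2.11/10) = 1.626, G_1 = 10^(12.9/10) = 19.50
  Stage 2: F_2 = 10^(1.46/10) = 1.400, G_2 = 10^(−1.46/10) = 0.7145
Friis cascade:
  F = 1.626 + (1.400 − 1)/19.50 = 1.646
NF = 10 log₁₀(1.646) = 2.16 dB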